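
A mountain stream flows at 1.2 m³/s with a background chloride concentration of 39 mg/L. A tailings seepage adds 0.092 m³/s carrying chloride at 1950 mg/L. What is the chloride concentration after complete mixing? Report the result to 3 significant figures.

175 mg/L

After mixing, C = (1.200·39.00 + 0.09200·1950) / 1.292 = 226.2/1.292 = 175.1 mg/L.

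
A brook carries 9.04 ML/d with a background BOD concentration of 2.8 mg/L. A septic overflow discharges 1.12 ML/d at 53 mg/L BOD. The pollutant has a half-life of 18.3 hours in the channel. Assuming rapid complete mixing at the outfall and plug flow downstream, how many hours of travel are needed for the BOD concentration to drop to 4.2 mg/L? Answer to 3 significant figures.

18.1 h

Conservation of mass: C = (9.040·2.800 + 1.120·53.00) / 10.16 = 84.67/10.16 = 8.334 mg/L.
Half-life 18.3 h → k = ln 2 / 18.3 = 0.03788 h⁻¹ = 0.9090 d⁻¹.
8.334·exp(−k·t) = 4.2 → t = ln(8.334/4.2)/k = 65130 s = 18.09 h.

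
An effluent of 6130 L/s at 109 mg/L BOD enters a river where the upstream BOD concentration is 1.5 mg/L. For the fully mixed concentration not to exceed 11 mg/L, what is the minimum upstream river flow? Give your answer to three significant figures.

Set C_mix = 11: (Q·1.500 + 6130·109.0) / (Q + 6130) = 11
→ Q = 6130·(109.0 − 11)/(11 − 1.500) = 63240 L/s.

63200 L/s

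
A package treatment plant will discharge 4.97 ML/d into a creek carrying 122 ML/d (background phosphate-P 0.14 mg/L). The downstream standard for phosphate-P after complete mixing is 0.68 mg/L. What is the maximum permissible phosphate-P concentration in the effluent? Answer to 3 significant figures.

13.9 mg/L

At the limit, (Qr·Cr + Qe·Cₑ)/(Qr + Qe) = 0.68:
Cₑ = (127.0·0.68 − 122.0·0.1400) / 4.970 = 13.94 mg/L.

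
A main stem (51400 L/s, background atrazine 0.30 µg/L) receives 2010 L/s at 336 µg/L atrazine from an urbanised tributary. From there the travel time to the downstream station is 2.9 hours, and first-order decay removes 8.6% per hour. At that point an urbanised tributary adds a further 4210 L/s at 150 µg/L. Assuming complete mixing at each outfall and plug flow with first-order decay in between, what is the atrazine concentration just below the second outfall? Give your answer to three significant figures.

20.2 µg/L

Mass balance: C = (51400·0.3000 + 2010·336.0) / 53410 = 690800/53410 = 12.93 µg/L; combined flow 53410 L/s.
8.6%/h lost → k = −ln(1 − 0.086) = 0.08992 h⁻¹.
Decay over the reach: 12.93·exp(−kt) = 12.93·0.7704 = 9.965 µg/L.
At the second outfall, C = (53410·9.965 + 4210·150.0) / (53410 + 4210) = 20.20 µg/L.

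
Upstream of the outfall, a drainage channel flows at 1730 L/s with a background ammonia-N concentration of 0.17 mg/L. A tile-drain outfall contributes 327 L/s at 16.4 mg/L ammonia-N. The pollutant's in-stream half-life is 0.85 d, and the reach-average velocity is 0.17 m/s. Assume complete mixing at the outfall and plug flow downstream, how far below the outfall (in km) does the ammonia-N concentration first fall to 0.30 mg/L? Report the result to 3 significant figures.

39.9 km

Mixed concentration C = ΣQC/ΣQ = (1730·0.1700 + 327.0·16.40) / 2057 = 5657/2057 = 2.750 mg/L.
Half-life 0.85 d → k = ln 2 / 0.85 = 0.8155 d⁻¹.
Set 2.750·exp(−k·t) = 0.30 → t = ln(2.750/0.30)/k = 234700 s = 65.21 h.
Distance = v·t = 0.17·234700 = 39910 m = 39.91 km.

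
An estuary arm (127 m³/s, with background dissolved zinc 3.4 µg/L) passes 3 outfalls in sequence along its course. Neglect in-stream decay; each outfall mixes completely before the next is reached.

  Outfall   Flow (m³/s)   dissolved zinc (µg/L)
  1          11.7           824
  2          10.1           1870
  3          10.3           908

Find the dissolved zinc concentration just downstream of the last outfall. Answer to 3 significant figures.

241 µg/L

Below outfall 1: Q → 138.7 m³/s, C = (127.0·3.400 + 11.70·824.0)/138.7 = 72.62 µg/L.
Below outfall 2: Q → 148.8 m³/s, C = (138.7·72.62 + 10.10·1870)/148.8 = 194.6 µg/L.
Below outfall 3: Q → 159.1 m³/s, C = (148.8·194.6 + 10.30·908.0)/159.1 = 240.8 µg/L.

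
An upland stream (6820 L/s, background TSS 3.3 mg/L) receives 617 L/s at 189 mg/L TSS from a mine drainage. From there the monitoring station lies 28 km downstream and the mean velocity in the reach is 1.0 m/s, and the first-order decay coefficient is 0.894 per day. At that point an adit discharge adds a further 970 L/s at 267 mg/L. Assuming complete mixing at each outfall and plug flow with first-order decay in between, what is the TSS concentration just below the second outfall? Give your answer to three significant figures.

After mixing, C = (6820·3.300 + 617.0·189.0) / 7437 = 139100/7437 = 18.71 mg/L; combined flow 7437 L/s.
Travel time t = 28·1000 / 1.0 = 28000 s = 7.778 h.
Decay over the reach: 18.71·exp(−kt) = 18.71·0.7485 = 14.00 mg/L.
At the second outfall, C = (7437·14.00 + 970.0·267.0) / (7437 + 970.0) = 43.19 mg/L.

43.2 mg/L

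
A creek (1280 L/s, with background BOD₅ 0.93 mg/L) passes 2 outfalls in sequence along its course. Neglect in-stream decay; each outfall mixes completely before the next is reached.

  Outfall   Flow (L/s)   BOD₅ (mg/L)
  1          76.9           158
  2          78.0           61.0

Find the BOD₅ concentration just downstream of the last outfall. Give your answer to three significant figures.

Outfall 1: combined Q = 1357 L/s; C = (1280·0.9300 + 76.90·158.0)/1357 = 9.832 mg/L.
Outfall 2: combined Q = 1435 L/s; C = (1357·9.832 + 78.00·61.00)/1435 = 12.61 mg/L.

12.6 mg/L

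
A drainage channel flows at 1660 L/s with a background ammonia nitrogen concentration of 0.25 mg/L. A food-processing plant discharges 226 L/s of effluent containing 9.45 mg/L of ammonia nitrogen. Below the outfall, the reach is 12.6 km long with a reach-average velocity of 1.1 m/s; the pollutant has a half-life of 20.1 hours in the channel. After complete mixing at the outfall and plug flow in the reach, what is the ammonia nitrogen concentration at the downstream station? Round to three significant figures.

1.21 mg/L

Mass balance: C = (1660·0.2500 + 226.0·9.450) / 1886 = 2551/1886 = 1.352 mg/L.
Travel time t = 12.6·1000 / 1.1 = 11450 s = 3.182 h.
Half-life 20.1 h → k = ln 2 / 20.1 = 0.03448 h⁻¹ = 0.8276 d⁻¹.
Decay over the reach: 1.352·exp(−kt) = 1.352·0.8961 = 1.212 mg/L.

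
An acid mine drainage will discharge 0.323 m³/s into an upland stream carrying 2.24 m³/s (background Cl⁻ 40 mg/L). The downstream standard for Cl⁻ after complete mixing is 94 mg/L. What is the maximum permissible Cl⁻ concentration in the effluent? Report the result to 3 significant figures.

At the limit, (Qr·Cr + Qe·Cₑ)/(Qr + Qe) = 94:
Cₑ = (2.563·94 − 2.240·40.00) / 0.3230 = 468.5 mg/L.

468 mg/L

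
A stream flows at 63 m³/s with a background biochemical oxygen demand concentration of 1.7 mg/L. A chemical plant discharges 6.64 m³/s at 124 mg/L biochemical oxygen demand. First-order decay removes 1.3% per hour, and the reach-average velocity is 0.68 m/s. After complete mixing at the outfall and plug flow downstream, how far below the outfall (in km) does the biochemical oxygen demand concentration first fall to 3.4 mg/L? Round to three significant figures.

256 km

Conservation of mass: C = (63.00·1.700 + 6.640·124.0) / 69.64 = 930.5/69.64 = 13.36 mg/L.
1.3%/h lost → k = −ln(1 − 0.013) = 0.01309 h⁻¹.
Set 13.36·exp(−k·t) = 3.4 → t = ln(13.36/3.4)/k = 376500 s = 104.6 h.
Distance = v·t = 0.68·376500 = 256000 m = 256.0 km.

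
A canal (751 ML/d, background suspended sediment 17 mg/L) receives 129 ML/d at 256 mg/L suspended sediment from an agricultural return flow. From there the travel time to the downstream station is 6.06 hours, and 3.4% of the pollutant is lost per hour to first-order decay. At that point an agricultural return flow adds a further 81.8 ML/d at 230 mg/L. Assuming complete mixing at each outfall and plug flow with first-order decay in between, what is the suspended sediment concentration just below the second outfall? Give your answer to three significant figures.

58.2 mg/L

After mixing, C = (751.0·17.00 + 129.0·256.0) / 880.0 = 45790/880.0 = 52.04 mg/L; combined flow 880.0 ML/d.
3.4%/h lost → k = −ln(1 − 0.034) = 0.03459 h⁻¹.
Applying C = C₀e^(−kt): 52.04 × 0.8109 = 42.19 mg/L.
Second outfall: C = (880.0·42.19 + 81.80·230.0)/961.8 = 58.17 mg/L.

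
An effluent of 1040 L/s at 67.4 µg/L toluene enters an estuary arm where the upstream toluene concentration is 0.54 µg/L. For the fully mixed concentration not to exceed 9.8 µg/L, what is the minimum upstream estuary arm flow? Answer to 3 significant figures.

6470 L/s

Set C_mix = 9.8: (Q·0.5400 + 1040·67.40) / (Q + 1040) = 9.8
→ Q = 1040·(67.40 − 9.8)/(9.8 − 0.5400) = 6469 L/s.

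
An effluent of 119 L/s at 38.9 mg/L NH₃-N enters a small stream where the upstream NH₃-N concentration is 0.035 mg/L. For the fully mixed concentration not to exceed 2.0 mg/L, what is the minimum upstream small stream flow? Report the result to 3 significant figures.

2230 L/s

Set C_mix = 2.0: (Q·0.03500 + 119.0·38.90) / (Q + 119.0) = 2.0
→ Q = 119.0·(38.90 − 2.0)/(2.0 − 0.03500) = 2235 L/s.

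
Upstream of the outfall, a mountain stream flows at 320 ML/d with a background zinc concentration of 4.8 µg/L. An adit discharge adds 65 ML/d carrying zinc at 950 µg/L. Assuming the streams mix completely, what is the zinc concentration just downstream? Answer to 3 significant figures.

Mixed concentration C = ΣQC/ΣQ = (320.0·4.800 + 65.00·950.0) / 385.0 = 63290/385.0 = 164.4 µg/L.

164 µg/L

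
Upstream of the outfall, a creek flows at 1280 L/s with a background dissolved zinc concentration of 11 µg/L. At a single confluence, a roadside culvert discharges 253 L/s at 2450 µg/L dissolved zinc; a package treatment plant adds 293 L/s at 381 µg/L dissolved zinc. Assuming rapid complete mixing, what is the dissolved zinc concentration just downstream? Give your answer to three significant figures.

408 µg/L

Flow-weighted average: C = (1280·11.00 + 253.0·2450 + 293.0·381.0) / 1826 = 745600/1826 = 408.3 µg/L.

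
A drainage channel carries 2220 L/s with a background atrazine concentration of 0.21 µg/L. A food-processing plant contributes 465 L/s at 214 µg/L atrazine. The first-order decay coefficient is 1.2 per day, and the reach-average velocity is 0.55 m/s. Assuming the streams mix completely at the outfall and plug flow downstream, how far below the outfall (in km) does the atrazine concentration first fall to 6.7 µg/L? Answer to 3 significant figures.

67.9 km

Flow-weighted average: C = (2220·0.2100 + 465.0·214.0) / 2685 = 99980/2685 = 37.24 µg/L.
Set 37.24·exp(−k·t) = 6.7 → t = ln(37.24/6.7)/k = 123500 s = 34.30 h.
Distance = v·t = 0.55·123500 = 67920 m = 67.92 km.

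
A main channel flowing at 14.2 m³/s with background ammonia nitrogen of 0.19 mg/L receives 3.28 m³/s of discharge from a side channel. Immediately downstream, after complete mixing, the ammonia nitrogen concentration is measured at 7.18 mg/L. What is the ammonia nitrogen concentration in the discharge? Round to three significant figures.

37.4 mg/L

Mass balance: 14.20·0.1900 + 3.280·Cₑ = 17.48·7.180
→ Cₑ = (17.48·7.180 − 14.20·0.1900) / 3.280 = 37.44 mg/L.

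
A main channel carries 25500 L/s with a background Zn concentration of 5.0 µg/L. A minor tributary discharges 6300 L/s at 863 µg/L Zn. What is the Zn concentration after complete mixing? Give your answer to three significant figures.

Mass balance: C = (25500·5.000 + 6300·863.0) / 31800 = 5564000/31800 = 175.0 µg/L.

175 µg/L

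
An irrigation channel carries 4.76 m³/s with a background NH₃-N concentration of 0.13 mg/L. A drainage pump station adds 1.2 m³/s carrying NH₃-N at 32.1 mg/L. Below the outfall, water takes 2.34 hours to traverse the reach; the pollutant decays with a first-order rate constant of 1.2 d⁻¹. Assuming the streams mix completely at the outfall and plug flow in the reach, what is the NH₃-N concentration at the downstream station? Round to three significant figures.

Mass balance: C = (4.760·0.1300 + 1.200·32.10) / 5.960 = 39.14/5.960 = 6.567 mg/L.
Decay over the reach: 6.567·exp(−kt) = 6.567·0.8896 = 5.842 mg/L.

5.84 mg/L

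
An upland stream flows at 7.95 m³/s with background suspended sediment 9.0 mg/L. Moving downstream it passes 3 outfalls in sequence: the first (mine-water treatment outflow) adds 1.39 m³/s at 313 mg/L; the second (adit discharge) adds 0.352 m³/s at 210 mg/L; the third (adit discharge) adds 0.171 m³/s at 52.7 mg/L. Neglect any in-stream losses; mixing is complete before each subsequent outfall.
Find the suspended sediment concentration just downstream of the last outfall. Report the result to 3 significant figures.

Below outfall 1: Q → 9.340 m³/s, C = (7.950·9.000 + 1.390·313.0)/9.340 = 54.24 mg/L.
Below outfall 2: Q → 9.692 m³/s, C = (9.340·54.24 + 0.3520·210.0)/9.692 = 59.90 mg/L.
Below outfall 3: Q → 9.863 m³/s, C = (9.692·59.90 + 0.1710·52.70)/9.863 = 59.77 mg/L.

59.8 mg/L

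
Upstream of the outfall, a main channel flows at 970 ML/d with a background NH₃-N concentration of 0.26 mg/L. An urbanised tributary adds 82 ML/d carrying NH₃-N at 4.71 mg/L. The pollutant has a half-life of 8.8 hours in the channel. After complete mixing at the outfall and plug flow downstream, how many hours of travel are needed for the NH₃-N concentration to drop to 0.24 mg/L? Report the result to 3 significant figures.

Flow-weighted average: C = (970.0·0.2600 + 82.00·4.710) / 1052 = 638.4/1052 = 0.6069 mg/L.
Half-life 8.8 h → k = ln 2 / 8.8 = 0.07877 h⁻¹ = 1.890 d⁻¹.
0.6069·exp(−k·t) = 0.24 → t = ln(0.6069/0.24)/k = 42400 s = 11.78 h.

11.8 h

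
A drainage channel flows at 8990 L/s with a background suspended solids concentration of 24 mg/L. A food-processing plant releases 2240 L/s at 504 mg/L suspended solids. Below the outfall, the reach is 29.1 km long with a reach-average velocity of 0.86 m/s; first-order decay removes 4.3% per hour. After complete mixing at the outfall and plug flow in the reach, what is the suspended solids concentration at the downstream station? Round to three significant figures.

79.2 mg/L

After mixing, C = (8990·24.00 + 2240·504.0) / 11230 = 1345000/11230 = 119.7 mg/L.
Travel time t = 29.1·1000 / 0.86 = 33840 s = 9.399 h.
4.3%/h lost → k = −ln(1 − 0.043) = 0.04395 h⁻¹.
Applying C = C₀e^(−kt): 119.7 × 0.6616 = 79.22 mg/L.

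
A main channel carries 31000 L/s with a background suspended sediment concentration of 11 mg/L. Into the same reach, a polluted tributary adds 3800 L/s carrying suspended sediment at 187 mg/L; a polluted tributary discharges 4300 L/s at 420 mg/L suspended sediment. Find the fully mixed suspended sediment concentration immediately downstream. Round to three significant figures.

73.1 mg/L

Mixed concentration C = ΣQC/ΣQ = (31000·11.00 + 3800·187.0 + 4300·420.0) / 39100 = 2858000/39100 = 73.08 mg/L.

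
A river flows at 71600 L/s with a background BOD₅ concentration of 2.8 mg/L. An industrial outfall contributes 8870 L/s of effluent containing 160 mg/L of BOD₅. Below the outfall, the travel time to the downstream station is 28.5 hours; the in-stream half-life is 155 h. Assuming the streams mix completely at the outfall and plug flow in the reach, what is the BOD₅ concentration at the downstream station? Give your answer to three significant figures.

Mixed concentration C = ΣQC/ΣQ = (71600·2.800 + 8870·160.0) / 80470 = 1620000/80470 = 20.13 mg/L.
Half-life 155 h → k = ln 2 / 155 = 0.004472 h⁻¹ = 0.1073 d⁻¹.
After decay, C = 20.13 × e^(−kt) = 20.13 × 0.8803 = 17.72 mg/L.

17.7 mg/L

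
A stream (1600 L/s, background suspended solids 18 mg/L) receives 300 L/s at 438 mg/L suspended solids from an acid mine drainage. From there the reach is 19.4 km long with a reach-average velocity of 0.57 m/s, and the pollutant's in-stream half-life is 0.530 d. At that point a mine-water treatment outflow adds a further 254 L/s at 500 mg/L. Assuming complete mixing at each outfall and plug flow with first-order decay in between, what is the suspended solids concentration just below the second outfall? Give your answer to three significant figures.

103 mg/L

Mixed concentration C = ΣQC/ΣQ = (1600·18.00 + 300.0·438.0) / 1900 = 160200/1900 = 84.32 mg/L; combined flow 1900 L/s.
Travel time t = 19.4·1000 / 0.57 = 34040 s = 9.454 h.
Half-life 0.530 d → k = ln 2 / 0.530 = 1.308 d⁻¹.
Applying C = C₀e^(−kt): 84.32 × 0.5974 = 50.37 mg/L.
Second outfall: C = (1900·50.37 + 254.0·500.0)/2154 = 103.4 mg/L.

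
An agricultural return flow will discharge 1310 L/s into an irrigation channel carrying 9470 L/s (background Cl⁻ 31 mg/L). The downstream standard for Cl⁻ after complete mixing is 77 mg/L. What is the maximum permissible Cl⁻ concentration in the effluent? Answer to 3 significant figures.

At the limit, (Qr·Cr + Qe·Cₑ)/(Qr + Qe) = 77:
Cₑ = (10780·77 − 9470·31.00) / 1310 = 409.5 mg/L.

410 mg/L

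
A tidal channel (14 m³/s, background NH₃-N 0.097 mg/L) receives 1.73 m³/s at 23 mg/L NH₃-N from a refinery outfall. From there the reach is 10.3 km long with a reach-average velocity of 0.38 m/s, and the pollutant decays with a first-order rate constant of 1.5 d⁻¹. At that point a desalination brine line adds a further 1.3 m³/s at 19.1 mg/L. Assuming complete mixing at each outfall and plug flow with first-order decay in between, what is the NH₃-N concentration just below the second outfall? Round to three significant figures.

2.97 mg/L

Mass balance: C = (14.00·0.09700 + 1.730·23.00) / 15.73 = 41.15/15.73 = 2.616 mg/L; combined flow 15.73 m³/s.
Travel time t = 10.3·1000 / 0.38 = 27110 s = 7.529 h.
Decay over the reach: 2.616·exp(−kt) = 2.616·0.6246 = 1.634 mg/L.
Second outfall: C = (15.73·1.634 + 1.300·19.10)/17.03 = 2.967 mg/L.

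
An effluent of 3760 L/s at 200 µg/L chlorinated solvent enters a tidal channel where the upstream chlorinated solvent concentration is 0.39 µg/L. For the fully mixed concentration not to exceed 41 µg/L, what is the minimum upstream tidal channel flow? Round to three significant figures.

14700 L/s

Set C_mix = 41: (Q·0.3900 + 3760·200.0) / (Q + 3760) = 41
→ Q = 3760·(200.0 − 41)/(41 − 0.3900) = 14720 L/s.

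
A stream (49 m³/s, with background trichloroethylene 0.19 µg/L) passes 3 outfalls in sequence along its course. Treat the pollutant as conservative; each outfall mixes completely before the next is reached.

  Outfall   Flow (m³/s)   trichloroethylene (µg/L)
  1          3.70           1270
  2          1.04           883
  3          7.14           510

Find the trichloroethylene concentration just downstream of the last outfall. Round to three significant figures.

152 µg/L

Below outfall 1: Q → 52.70 m³/s, C = (49.00·0.1900 + 3.700·1270)/52.70 = 89.34 µg/L.
Below outfall 2: Q → 53.74 m³/s, C = (52.70·89.34 + 1.040·883.0)/53.74 = 104.7 µg/L.
Below outfall 3: Q → 60.88 m³/s, C = (53.74·104.7 + 7.140·510.0)/60.88 = 152.2 µg/L.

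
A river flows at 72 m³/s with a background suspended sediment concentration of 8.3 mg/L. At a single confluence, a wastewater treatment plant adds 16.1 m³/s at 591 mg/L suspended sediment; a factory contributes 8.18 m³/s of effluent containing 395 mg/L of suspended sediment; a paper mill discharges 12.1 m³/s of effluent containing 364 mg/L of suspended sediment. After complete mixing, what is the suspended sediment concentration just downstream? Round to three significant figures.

164 mg/L

Mass balance: C = (72.00·8.300 + 16.10·591.0 + 8.180·395.0 + 12.10·364.0) / 108.4 = 17750/108.4 = 163.8 mg/L.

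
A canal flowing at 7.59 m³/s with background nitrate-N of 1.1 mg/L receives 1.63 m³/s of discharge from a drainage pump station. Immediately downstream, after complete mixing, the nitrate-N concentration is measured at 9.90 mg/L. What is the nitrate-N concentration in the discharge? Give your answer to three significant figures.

Mass balance: 7.590·1.100 + 1.630·Cₑ = 9.220·9.900
→ Cₑ = (9.220·9.900 − 7.590·1.100) / 1.630 = 50.88 mg/L.

50.9 mg/L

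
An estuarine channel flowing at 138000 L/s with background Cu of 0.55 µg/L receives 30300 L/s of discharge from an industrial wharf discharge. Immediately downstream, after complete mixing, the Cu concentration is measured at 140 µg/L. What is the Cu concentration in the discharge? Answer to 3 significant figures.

Mass balance: 138000·0.5500 + 30300·Cₑ = 168300·140.0
→ Cₑ = (168300·140.0 − 138000·0.5500) / 30300 = 775.1 µg/L.

775 µg/L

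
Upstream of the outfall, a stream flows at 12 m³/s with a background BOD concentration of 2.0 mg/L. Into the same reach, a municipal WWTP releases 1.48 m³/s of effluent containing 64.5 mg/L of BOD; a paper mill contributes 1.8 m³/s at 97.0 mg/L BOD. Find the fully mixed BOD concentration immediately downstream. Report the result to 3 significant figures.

After mixing, C = (12.00·2.000 + 1.480·64.50 + 1.800·97.00) / 15.28 = 294.1/15.28 = 19.24 mg/L.

19.2 mg/L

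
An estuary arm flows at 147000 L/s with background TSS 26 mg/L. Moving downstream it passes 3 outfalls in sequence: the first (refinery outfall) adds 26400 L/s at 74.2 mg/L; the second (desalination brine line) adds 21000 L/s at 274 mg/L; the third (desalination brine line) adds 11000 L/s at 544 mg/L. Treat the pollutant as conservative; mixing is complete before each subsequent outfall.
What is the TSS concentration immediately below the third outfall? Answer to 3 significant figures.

Outfall 1: combined Q = 173400 L/s; C = (147000·26.00 + 26400·74.20)/173400 = 33.34 mg/L.
Outfall 2: combined Q = 194400 L/s; C = (173400·33.34 + 21000·274.0)/194400 = 59.34 mg/L.
Outfall 3: combined Q = 205400 L/s; C = (194400·59.34 + 11000·544.0)/205400 = 85.29 mg/L.

85.3 mg/L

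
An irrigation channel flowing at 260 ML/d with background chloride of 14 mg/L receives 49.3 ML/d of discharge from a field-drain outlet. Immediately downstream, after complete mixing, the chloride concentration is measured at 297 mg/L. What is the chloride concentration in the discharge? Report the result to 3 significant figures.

1790 mg/L

Mass balance: 260.0·14.00 + 49.30·Cₑ = 309.3·297.0
→ Cₑ = (309.3·297.0 − 260.0·14.00) / 49.30 = 1789 mg/L.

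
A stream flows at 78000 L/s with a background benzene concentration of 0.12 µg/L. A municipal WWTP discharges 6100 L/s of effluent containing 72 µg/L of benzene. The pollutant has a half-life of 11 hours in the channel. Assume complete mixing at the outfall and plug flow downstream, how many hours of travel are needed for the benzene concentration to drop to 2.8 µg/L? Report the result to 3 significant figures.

Mixed concentration C = ΣQC/ΣQ = (78000·0.1200 + 6100·72.00) / 84100 = 448600/84100 = 5.334 µg/L.
Half-life 11 h → k = ln 2 / 11 = 0.06301 h⁻¹ = 1.512 d⁻¹.
5.334·exp(−k·t) = 2.8 → t = ln(5.334/2.8)/k = 36820 s = 10.23 h.

10.2 h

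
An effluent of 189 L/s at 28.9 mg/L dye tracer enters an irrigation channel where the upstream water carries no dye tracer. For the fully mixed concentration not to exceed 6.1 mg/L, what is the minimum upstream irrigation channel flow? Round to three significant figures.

Set C_mix = 6.1: (Q·0 + 189.0·28.90) / (Q + 189.0) = 6.1
→ Q = 189.0·(28.90 − 6.1)/(6.1 − 0) = 706.4 L/s.

706 L/s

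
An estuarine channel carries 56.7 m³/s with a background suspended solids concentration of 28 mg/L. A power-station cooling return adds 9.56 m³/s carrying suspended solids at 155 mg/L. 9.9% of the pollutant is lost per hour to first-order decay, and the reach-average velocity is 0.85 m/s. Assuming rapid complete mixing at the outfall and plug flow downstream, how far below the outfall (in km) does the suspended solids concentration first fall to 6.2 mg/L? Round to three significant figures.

Conservation of mass: C = (56.70·28.00 + 9.560·155.0) / 66.26 = 3069/66.26 = 46.32 mg/L.
9.9%/h lost → k = −ln(1 − 0.099) = 0.1043 h⁻¹.
Set 46.32·exp(−k·t) = 6.2 → t = ln(46.32/6.2)/k = 69450 s = 19.29 h.
Distance = v·t = 0.85·69450 = 59030 m = 59.03 km.

59.0 km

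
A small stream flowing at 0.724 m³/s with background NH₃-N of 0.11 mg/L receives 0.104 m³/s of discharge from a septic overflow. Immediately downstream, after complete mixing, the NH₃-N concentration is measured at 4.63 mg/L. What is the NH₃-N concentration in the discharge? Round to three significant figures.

36.1 mg/L

Mass balance: 0.7240·0.1100 + 0.1040·Cₑ = 0.8280·4.630
→ Cₑ = (0.8280·4.630 − 0.7240·0.1100) / 0.1040 = 36.10 mg/L.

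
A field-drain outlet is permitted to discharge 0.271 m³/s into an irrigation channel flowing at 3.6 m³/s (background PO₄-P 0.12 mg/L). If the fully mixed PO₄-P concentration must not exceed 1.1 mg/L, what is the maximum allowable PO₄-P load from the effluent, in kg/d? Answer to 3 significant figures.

331 kg/d

Mass balance at the limit: 3.600·0.1200 + 0.2710·Cₑ = 3.871·1.1 → Cₑ = 14.12 mg/L.
Load = 0.2710 m³/s × 14.12 g/m³ × 86 400 s/d = 330.6 kg/d.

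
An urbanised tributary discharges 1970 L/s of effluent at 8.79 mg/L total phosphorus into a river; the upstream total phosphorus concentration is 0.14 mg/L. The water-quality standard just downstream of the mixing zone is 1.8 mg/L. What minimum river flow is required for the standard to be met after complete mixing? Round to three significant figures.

8300 L/s

Set C_mix = 1.8: (Q·0.1400 + 1970·8.790) / (Q + 1970) = 1.8
→ Q = 1970·(8.790 − 1.8)/(1.8 − 0.1400) = 8295 L/s.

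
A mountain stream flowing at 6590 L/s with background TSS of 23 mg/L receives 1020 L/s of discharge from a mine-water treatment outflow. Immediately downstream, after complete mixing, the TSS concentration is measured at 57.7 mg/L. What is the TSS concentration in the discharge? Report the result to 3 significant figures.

282 mg/L

Mass balance: 6590·23.00 + 1020·Cₑ = 7610·57.70
→ Cₑ = (7610·57.70 − 6590·23.00) / 1020 = 281.9 mg/L.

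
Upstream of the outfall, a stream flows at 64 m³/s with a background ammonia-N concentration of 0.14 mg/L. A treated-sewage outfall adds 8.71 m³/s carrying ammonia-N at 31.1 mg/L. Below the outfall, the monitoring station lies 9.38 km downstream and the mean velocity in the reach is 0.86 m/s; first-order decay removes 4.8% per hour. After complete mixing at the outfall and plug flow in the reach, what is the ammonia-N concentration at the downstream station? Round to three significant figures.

3.32 mg/L

Conservation of mass: C = (64.00·0.1400 + 8.710·31.10) / 72.71 = 279.8/72.71 = 3.849 mg/L.
Travel time t = 9.38·1000 / 0.86 = 10910 s = 3.030 h.
4.8%/h lost → k = −ln(1 − 0.048) = 0.04919 h⁻¹.
Decay over the reach: 3.849·exp(−kt) = 3.849·0.8615 = 3.316 mg/L.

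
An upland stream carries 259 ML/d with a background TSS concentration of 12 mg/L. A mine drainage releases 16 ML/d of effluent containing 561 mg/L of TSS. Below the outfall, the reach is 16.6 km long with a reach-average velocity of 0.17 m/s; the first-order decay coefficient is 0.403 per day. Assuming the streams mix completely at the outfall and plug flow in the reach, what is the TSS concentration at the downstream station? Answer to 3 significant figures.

27.9 mg/L

After mixing, C = (259.0·12.00 + 16.00·561.0) / 275.0 = 12080/275.0 = 43.94 mg/L.
Travel time t = 16.6·1000 / 0.17 = 97650 s = 27.12 h.
After decay, C = 43.94 × e^(−kt) = 43.94 × 0.6342 = 27.87 mg/L.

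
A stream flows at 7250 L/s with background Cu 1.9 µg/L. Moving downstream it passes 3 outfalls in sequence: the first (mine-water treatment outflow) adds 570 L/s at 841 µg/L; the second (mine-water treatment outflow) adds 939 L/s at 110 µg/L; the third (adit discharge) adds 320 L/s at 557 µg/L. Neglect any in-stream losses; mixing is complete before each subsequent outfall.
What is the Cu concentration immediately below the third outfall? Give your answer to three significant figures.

Below outfall 1: Q → 7820 L/s, C = (7250·1.900 + 570.0·841.0)/7820 = 63.06 µg/L.
Below outfall 2: Q → 8759 L/s, C = (7820·63.06 + 939.0·110.0)/8759 = 68.09 µg/L.
Below outfall 3: Q → 9079 L/s, C = (8759·68.09 + 320.0·557.0)/9079 = 85.33 µg/L.

85.3 µg/L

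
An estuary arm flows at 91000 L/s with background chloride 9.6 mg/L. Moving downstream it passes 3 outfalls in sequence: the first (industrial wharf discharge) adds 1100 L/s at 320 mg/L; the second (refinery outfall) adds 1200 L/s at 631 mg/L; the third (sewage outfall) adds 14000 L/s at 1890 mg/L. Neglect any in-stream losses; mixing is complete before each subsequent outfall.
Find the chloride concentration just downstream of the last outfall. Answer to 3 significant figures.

Outfall 1: combined Q = 92100 L/s; C = (91000·9.600 + 1100·320.0)/92100 = 13.31 mg/L.
Outfall 2: combined Q = 93300 L/s; C = (92100·13.31 + 1200·631.0)/93300 = 21.25 mg/L.
Outfall 3: combined Q = 107300 L/s; C = (93300·21.25 + 14000·1890)/107300 = 265.1 mg/L.

265 mg/L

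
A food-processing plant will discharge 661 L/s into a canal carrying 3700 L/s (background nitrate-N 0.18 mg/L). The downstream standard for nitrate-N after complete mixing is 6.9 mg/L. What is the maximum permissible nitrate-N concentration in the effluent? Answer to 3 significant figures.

44.5 mg/L

At the limit, (Qr·Cr + Qe·Cₑ)/(Qr + Qe) = 6.9:
Cₑ = (4361·6.9 − 3700·0.1800) / 661.0 = 44.52 mg/L.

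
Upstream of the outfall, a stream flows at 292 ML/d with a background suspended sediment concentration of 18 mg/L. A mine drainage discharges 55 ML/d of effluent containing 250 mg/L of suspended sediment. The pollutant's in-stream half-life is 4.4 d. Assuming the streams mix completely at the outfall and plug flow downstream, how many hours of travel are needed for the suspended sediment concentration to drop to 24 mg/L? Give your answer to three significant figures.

126 h

Conservation of mass: C = (292.0·18.00 + 55.00·250.0) / 347.0 = 19010/347.0 = 54.77 mg/L.
Half-life 4.4 d → k = ln 2 / 4.4 = 0.1575 d⁻¹.
54.77·exp(−k·t) = 24 → t = ln(54.77/24)/k = 452500 s = 125.7 h.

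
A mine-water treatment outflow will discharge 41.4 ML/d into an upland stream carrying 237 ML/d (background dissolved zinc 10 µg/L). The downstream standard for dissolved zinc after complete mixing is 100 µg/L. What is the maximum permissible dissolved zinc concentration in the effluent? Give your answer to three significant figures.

615 µg/L

At the limit, (Qr·Cr + Qe·Cₑ)/(Qr + Qe) = 100:
Cₑ = (278.4·100 − 237.0·10.00) / 41.40 = 615.2 µg/L.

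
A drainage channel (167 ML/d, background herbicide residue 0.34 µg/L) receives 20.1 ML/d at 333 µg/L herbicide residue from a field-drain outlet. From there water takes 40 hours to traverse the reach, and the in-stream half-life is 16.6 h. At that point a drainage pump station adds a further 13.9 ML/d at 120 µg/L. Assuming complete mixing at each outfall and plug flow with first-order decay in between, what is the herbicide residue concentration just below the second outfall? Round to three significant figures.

14.6 µg/L

Conservation of mass: C = (167.0·0.3400 + 20.10·333.0) / 187.1 = 6750/187.1 = 36.08 µg/L; combined flow 187.1 ML/d.
Half-life 16.6 h → k = ln 2 / 16.6 = 0.04176 h⁻¹ = 1.002 d⁻¹.
Applying C = C₀e^(−kt): 36.08 × 0.1882 = 6.790 µg/L.
Second outfall: C = (187.1·6.790 + 13.90·120.0)/201.0 = 14.62 µg/L.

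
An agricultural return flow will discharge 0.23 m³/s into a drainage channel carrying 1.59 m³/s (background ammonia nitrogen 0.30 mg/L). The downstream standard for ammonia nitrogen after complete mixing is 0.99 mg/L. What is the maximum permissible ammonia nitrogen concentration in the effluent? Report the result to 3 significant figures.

At the limit, (Qr·Cr + Qe·Cₑ)/(Qr + Qe) = 0.99:
Cₑ = (1.820·0.99 − 1.590·0.3000) / 0.2300 = 5.760 mg/L.

5.76 mg/L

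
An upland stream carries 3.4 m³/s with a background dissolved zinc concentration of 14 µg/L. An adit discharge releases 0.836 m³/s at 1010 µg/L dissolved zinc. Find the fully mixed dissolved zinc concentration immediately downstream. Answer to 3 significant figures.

211 µg/L

Mass balance: C = (3.400·14.00 + 0.8360·1010) / 4.236 = 892.0/4.236 = 210.6 µg/L.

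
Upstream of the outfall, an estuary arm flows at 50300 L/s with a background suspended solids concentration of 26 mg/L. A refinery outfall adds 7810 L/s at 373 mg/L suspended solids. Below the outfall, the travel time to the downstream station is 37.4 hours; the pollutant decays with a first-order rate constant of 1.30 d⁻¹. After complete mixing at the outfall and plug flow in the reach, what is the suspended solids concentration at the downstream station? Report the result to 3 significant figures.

Conservation of mass: C = (50300·26.00 + 7810·373.0) / 58110 = 4221000/58110 = 72.64 mg/L.
After decay, C = 72.64 × e^(−kt) = 72.64 × 0.1319 = 9.580 mg/L.

9.58 mg/L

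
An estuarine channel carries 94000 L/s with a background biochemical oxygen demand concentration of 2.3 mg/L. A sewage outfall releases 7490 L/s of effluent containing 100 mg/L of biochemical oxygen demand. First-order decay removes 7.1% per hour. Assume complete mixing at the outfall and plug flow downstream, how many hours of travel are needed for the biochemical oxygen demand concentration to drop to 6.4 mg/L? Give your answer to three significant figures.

Mass balance: C = (94000·2.300 + 7490·100.0) / 101500 = 965200/101500 = 9.510 mg/L.
7.1%/h lost → k = −ln(1 − 0.071) = 0.07365 h⁻¹.
9.510·exp(−k·t) = 6.4 → t = ln(9.510/6.4)/k = 19360 s = 5.378 h.

5.38 h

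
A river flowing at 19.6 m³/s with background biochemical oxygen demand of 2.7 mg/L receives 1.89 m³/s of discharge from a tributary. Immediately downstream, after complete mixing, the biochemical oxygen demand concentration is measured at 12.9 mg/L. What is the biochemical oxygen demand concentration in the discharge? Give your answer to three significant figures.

Mass balance: 19.60·2.700 + 1.890·Cₑ = 21.49·12.90
→ Cₑ = (21.49·12.90 − 19.60·2.700) / 1.890 = 118.7 mg/L.

119 mg/L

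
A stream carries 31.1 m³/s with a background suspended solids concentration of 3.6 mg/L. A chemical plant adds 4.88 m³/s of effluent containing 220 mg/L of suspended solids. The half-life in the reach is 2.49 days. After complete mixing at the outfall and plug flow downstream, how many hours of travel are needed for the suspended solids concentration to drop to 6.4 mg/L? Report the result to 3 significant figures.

141 h

Mixed concentration C = ΣQC/ΣQ = (31.10·3.600 + 4.880·220.0) / 35.98 = 1186/35.98 = 32.95 mg/L.
Half-life 2.49 d → k = ln 2 / 2.49 = 0.2784 d⁻¹.
32.95·exp(−k·t) = 6.4 → t = ln(32.95/6.4)/k = 508600 s = 141.3 h.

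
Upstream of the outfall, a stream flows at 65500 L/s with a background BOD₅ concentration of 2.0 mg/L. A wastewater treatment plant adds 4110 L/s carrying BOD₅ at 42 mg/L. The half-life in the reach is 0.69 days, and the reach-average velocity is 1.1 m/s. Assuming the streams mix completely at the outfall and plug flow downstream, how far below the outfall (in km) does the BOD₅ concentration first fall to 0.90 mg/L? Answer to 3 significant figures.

149 km

Mixed concentration C = ΣQC/ΣQ = (65500·2.000 + 4110·42.00) / 69610 = 303600/69610 = 4.362 mg/L.
Half-life 0.69 d → k = ln 2 / 0.69 = 1.005 d⁻¹.
Set 4.362·exp(−k·t) = 0.90 → t = ln(4.362/0.90)/k = 135700 s = 37.71 h.
Distance = v·t = 1.1·135700 = 149300 m = 149.3 km.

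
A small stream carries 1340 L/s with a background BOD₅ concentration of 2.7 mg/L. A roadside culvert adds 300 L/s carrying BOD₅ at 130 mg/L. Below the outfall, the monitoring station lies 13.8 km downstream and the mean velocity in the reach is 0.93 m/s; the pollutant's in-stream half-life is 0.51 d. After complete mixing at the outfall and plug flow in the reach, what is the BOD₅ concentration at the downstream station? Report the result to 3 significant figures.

Mixed concentration C = ΣQC/ΣQ = (1340·2.700 + 300.0·130.0) / 1640 = 42620/1640 = 25.99 mg/L.
Travel time t = 13.8·1000 / 0.93 = 14840 s = 4.122 h.
Half-life 0.51 d → k = ln 2 / 0.51 = 1.359 d⁻¹.
After decay, C = 25.99 × e^(−kt) = 25.99 × 0.7918 = 20.58 mg/L.

20.6 mg/L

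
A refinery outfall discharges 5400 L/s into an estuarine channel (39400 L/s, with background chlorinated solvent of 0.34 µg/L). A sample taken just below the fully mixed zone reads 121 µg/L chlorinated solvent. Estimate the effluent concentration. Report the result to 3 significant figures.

1000 µg/L

Mass balance: 39400·0.3400 + 5400·Cₑ = 44800·121.0
→ Cₑ = (44800·121.0 − 39400·0.3400) / 5400 = 1001 µg/L.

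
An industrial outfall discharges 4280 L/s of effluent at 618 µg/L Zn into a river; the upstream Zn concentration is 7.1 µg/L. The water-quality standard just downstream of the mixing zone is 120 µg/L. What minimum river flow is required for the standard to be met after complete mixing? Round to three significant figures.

Set C_mix = 120: (Q·7.100 + 4280·618.0) / (Q + 4280) = 120
→ Q = 4280·(618.0 − 120)/(120 − 7.100) = 18880 L/s.

18900 L/s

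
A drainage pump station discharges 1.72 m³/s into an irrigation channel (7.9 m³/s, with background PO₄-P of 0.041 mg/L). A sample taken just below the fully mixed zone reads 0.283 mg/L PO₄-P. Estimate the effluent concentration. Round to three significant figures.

Mass balance: 7.900·0.04100 + 1.720·Cₑ = 9.620·0.2830
→ Cₑ = (9.620·0.2830 − 7.900·0.04100) / 1.720 = 1.395 mg/L.

1.39 mg/L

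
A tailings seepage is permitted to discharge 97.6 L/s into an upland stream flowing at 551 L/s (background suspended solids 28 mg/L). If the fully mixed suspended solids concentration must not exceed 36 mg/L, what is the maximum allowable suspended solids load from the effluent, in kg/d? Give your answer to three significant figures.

684 kg/d

Mass balance at the limit: 551.0·28.00 + 97.60·Cₑ = 648.6·36 → Cₑ = 81.16 mg/L.
97.60 L/s = 0.09760 m³/s. Load = 0.09760 m³/s × 81.16 g/m³ × 86 400 s/d = 684.4 kg/d.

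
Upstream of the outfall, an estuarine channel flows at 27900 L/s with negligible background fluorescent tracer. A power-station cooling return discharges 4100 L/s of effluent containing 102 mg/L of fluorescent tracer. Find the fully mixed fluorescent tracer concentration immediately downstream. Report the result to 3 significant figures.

13.1 mg/L

Flow-weighted average: C = (27900·0 + 4100·102.0) / 32000 = 418200/32000 = 13.07 mg/L.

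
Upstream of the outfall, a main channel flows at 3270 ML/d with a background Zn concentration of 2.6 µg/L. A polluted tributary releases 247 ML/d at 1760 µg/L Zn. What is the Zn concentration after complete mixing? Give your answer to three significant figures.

126 µg/L

Conservation of mass: C = (3270·2.600 + 247.0·1760) / 3517 = 443200/3517 = 126.0 µg/L.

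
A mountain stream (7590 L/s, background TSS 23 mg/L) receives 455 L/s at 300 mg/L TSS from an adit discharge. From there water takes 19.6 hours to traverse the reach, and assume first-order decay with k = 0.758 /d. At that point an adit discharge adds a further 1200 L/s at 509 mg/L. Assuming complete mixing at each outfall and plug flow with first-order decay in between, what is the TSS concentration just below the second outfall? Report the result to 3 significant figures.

84.2 mg/L

Mass balance: C = (7590·23.00 + 455.0·300.0) / 8045 = 311100/8045 = 38.67 mg/L; combined flow 8045 L/s.
After decay, C = 38.67 × e^(−kt) = 38.67 × 0.5385 = 20.82 mg/L.
At the second outfall, C = (8045·20.82 + 1200·509.0) / (8045 + 1200) = 84.19 mg/L.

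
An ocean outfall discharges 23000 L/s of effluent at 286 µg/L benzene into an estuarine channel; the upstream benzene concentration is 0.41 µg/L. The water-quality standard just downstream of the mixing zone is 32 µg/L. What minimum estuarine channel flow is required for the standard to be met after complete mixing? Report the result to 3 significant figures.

185000 L/s

Set C_mix = 32: (Q·0.4100 + 23000·286.0) / (Q + 23000) = 32
→ Q = 23000·(286.0 − 32)/(32 − 0.4100) = 184900 L/s.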